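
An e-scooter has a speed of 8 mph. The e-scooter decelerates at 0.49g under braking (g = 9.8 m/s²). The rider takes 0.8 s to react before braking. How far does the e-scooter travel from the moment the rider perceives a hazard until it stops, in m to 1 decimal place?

Total stopping distance ≈ 4.2 m

8 mph × 0.44704 = 3.5763 m/s.
a = 0.49 × 9.8 = 4.802 m/s².
Reaction distance = v·t_r = 3.5763 × 0.8 = 2.861 m.
Braking distance = v²/(2a) = 3.5763² / (2 × 4.802) = 12.790 / 9.604 = 1.332 m.
Total = 2.861 + 1.332 = 4.193 m.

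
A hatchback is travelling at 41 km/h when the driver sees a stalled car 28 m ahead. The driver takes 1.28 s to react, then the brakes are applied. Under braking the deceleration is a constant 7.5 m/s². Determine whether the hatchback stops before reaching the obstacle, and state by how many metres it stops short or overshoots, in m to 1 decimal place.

41 km/h ÷ 3.6 = 11.3889 m/s.
Reaction distance = 11.3889 × 1.28 = 14.578 m.
Braking distance = v²/(2a) = 129.707 / 15.000 = 8.647 m.
Total stopping distance = 14.578 + 8.647 = 23.225 m, vs 28 m available — it stops with 28 − 23.225 = 4.775 m to spare.

Yes — it stops 4.8 m short of the obstacle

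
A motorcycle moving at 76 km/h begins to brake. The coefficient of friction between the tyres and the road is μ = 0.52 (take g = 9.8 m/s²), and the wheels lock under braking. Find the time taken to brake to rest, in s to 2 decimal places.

76 km/h ÷ 3.6 = 21.1111 m/s.
a = μg = 0.52 × 9.8 = 5.096 m/s².
Braking time = v/a = 21.1111 / 5.096 = 4.143 s.

Braking time ≈ 4.14 s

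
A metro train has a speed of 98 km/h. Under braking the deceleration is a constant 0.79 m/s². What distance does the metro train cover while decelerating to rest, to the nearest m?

Braking distance ≈ 469 m

98 km/h ÷ 3.6 = 27.2222 m/s.
Braking distance = v²/(2a) = 27.2222² / (2 × 0.790) = 741.048 / 1.580 = 469.018 m.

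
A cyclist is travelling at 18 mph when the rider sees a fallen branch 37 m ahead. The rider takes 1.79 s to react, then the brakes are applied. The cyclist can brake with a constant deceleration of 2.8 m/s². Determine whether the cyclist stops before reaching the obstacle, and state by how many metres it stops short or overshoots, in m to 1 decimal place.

Yes — it stops 11.0 m short of the obstacle

18 mph × 0.44704 = 8.0467 m/s.
Reaction distance = 8.0467 × 1.79 = 14.404 m.
Braking distance = v²/(2a) = 64.749 / 5.600 = 11.562 m.
Total stopping distance = 14.404 + 11.562 = 25.966 m, vs 37 m available — it stops with 37 − 25.966 = 11.034 m to spare.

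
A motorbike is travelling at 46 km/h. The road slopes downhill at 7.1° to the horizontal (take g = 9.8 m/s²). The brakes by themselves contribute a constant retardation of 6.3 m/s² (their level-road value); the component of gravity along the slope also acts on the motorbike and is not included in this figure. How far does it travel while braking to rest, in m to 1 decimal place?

Braking distance ≈ 16.0 m

46 km/h ÷ 3.6 = 12.7778 m/s.
Gravity along the downhill slope reduces the braking deceleration: a_eff = 6.300 − 9.8·sin 7.1° = 6.300 − 1.211 = 5.089 m/s².
Braking distance = v²/(2a) = 12.7778² / (2 × 5.089) = 163.272 / 10.178 = 16.042 m.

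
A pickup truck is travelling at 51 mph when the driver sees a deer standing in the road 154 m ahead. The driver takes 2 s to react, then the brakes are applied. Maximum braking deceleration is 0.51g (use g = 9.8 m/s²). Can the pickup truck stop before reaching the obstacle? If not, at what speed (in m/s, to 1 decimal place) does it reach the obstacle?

51 mph × 0.44704 = 22.7990 m/s.
a = 0.51 × 9.8 = 4.998 m/s².
Reaction distance = 22.7990 × 2 = 45.598 m.
Braking distance = v²/(2a) = 519.794 / 9.996 = 52.000 m.
Total stopping distance = 45.598 + 52.000 = 97.598 m, vs 154 m available — it stops with 154 − 97.598 = 56.402 m to spare.

Yes — it stops about 56.4 m short of the obstacle, so it never reaches it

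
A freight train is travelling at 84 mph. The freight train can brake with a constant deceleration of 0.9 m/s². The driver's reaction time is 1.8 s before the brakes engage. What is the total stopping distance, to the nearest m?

84 mph × 0.44704 = 37.5514 m/s.
Reaction distance = v·t_r = 37.5514 × 1.8 = 67.593 m.
Braking distance = v²/(2a) = 37.5514² / (2 × 0.900) = 1410.108 / 1.800 = 783.393 m.
Total = 67.593 + 783.393 = 850.986 m.

Total stopping distance ≈ 851 m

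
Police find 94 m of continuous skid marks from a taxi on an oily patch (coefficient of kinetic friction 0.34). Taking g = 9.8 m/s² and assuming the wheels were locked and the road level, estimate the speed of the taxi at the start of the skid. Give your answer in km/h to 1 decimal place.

Initial speed ≈ 90.1 km/h

Deceleration a = μg = 0.34 × 9.8 = 3.332 m/s².
v = √(2a·d) = √(2 × 3.332 × 94) = √626.416 = 25.0283 m/s.
= 25.0283 × 3.6 = 90.102 km/h.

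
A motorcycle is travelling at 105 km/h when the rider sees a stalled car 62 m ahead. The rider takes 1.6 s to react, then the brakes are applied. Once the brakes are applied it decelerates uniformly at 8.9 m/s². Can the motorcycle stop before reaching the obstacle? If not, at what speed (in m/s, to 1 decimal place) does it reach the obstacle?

105 km/h ÷ 3.6 = 29.1667 m/s.
Reaction distance = 29.1667 × 1.6 = 46.667 m.
Braking distance needed to stop: v²/(2a) = 850.696 / 17.800 = 47.792 m, so total needed = 46.667 + 47.792 = 94.459 m > 62 m — it cannot stop.
Distance remaining when braking begins: 62 − 46.667 = 15.333 m.
v² = v₀² − 2a·d = 850.696 − 2 × 8.900 × 15.333 = 577.769 m²/s².
v = √577.769 = 24.037 m/s.

No — it strikes the obstacle at 24.0 m/s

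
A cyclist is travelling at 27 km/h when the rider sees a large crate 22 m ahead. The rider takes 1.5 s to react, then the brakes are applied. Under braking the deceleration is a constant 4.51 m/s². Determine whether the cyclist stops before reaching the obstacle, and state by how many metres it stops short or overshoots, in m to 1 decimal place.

27 km/h ÷ 3.6 = 7.5000 m/s.
Reaction distance = 7.5000 × 1.5 = 11.250 m.
Braking distance = v²/(2a) = 56.250 / 9.020 = 6.236 m.
Total stopping distance = 11.250 + 6.236 = 17.486 m, vs 22 m available — it stops with 22 − 17.486 = 4.514 m to spare.

Yes — it stops 4.5 m short of the obstacle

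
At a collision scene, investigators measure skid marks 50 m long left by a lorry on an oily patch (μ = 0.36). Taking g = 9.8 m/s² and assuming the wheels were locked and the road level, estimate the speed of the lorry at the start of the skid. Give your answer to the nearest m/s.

Deceleration a = μg = 0.36 × 9.8 = 3.528 m/s².
v = √(2a·d) = √(2 × 3.528 × 50) = √352.800 = 18.7830 m/s.

Initial speed ≈ 19 m/s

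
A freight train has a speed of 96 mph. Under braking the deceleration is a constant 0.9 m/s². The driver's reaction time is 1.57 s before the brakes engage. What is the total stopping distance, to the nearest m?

Total stopping distance ≈ 1091 m

96 mph × 0.44704 = 42.9158 m/s.
Reaction distance = v·t_r = 42.9158 × 1.57 = 67.378 m.
Braking distance = v²/(2a) = 42.9158² / (2 × 0.900) = 1841.766 / 1.800 = 1023.203 m.
Total = 67.378 + 1023.203 = 1090.581 m.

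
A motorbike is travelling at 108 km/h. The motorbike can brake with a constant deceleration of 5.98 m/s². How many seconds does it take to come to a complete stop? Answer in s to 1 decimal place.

Braking time ≈ 5.0 s

108 km/h ÷ 3.6 = 30.0000 m/s.
Braking time = v/a = 30.0000 / 5.980 = 5.017 s.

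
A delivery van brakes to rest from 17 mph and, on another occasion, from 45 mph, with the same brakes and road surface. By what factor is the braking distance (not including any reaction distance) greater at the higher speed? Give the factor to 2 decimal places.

Braking distance d = v²/(2a), so with a fixed, d ∝ v².
Factor = (45/17)² = 2.6471² = 7.0071.

Factor ≈ 7.01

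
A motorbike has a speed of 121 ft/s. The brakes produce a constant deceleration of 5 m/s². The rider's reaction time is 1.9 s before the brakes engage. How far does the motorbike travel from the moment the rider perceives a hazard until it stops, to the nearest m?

121 ft/s × 0.3048 = 36.8808 m/s.
Reaction distance = v·t_r = 36.8808 × 1.9 = 70.074 m.
Braking distance = v²/(2a) = 36.8808² / (2 × 5.000) = 1360.193 / 10.000 = 136.019 m.
Total = 70.074 + 136.019 = 206.093 m.

Total stopping distance ≈ 206 m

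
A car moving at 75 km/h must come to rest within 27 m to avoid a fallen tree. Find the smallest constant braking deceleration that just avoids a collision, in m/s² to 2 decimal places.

Required deceleration ≈ 8.04 m/s²

75 km/h ÷ 3.6 = 20.8333 m/s.
v² = 2a·d ⇒ a = v²/(2d) = 20.8333² / (2 × 27.000) = 434.026 / 54.000 = 8.0375 m/s².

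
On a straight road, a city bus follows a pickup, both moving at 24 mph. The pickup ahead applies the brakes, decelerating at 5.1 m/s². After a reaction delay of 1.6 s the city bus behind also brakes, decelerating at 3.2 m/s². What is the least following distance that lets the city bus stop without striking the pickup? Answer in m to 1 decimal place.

24 mph × 0.44704 = 10.7290 m/s.
Leader travels v²/(2a_L) = 115.111 / 10.200 = 11.285 m before stopping.
Follower covers v·t_r = 10.7290 × 1.6 = 17.166 m while reacting, then v²/(2a_F) = 115.111 / 6.400 = 17.986 m while braking, for a total of 17.166 + 17.986 = 35.152 m.
Since a_F ≤ a_L and the follower starts braking later, the follower is never slower than the leader, so the closest approach is when both have stopped.
Minimum gap = 35.152 − 11.285 = 23.867 m.

Minimum gap ≈ 23.9 m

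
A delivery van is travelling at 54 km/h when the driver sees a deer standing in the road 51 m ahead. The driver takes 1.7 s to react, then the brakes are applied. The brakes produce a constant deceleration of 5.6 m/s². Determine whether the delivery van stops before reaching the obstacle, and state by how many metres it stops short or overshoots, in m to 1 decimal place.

Yes — it stops 5.4 m short of the obstacle

54 km/h ÷ 3.6 = 15.0000 m/s.
Reaction distance = 15.0000 × 1.7 = 25.500 m.
Braking distance = v²/(2a) = 225.000 / 11.200 = 20.089 m.
Total stopping distance = 25.500 + 20.089 = 45.589 m, vs 51 m available — it stops with 51 − 45.589 = 5.411 m to spare.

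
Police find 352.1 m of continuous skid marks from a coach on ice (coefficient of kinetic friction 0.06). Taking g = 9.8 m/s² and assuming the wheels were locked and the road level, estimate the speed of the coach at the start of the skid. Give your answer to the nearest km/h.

Deceleration a = μg = 0.06 × 9.8 = 0.588 m/s².
v = √(2a·d) = √(2 × 0.588 × 352.1) = √414.070 = 20.3487 m/s.
= 20.3487 × 3.6 = 73.255 km/h.

Initial speed ≈ 73 km/h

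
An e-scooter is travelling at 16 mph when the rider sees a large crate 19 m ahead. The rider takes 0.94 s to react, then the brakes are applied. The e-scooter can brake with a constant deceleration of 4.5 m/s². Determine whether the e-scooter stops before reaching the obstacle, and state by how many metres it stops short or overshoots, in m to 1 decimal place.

Yes — it stops 6.6 m short of the obstacle

16 mph × 0.44704 = 7.1526 m/s.
Reaction distance = 7.1526 × 0.94 = 6.723 m.
Braking distance = v²/(2a) = 51.160 / 9.000 = 5.684 m.
Total stopping distance = 6.723 + 5.684 = 12.407 m, vs 19 m available — it stops with 19 − 12.407 = 6.593 m to spare.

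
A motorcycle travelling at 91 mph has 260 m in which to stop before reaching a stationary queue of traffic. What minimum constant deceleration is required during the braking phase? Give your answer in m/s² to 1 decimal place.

Required deceleration ≈ 3.2 m/s²

91 mph × 0.44704 = 40.6806 m/s.
v² = 2a·d ⇒ a = v²/(2d) = 40.6806² / (2 × 260.000) = 1654.911 / 520.000 = 3.1825 m/s².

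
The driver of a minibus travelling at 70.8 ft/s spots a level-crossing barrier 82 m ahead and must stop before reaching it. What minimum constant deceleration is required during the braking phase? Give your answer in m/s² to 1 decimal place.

Required deceleration ≈ 2.8 m/s²

70.8 ft/s × 0.3048 = 21.5798 m/s.
v² = 2a·d ⇒ a = v²/(2d) = 21.5798² / (2 × 82.000) = 465.688 / 164.000 = 2.8396 m/s².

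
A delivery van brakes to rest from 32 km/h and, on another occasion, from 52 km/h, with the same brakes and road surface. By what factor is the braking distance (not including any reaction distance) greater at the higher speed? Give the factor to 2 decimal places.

Factor ≈ 2.64

Braking distance d = v²/(2a), so with a fixed, d ∝ v².
Factor = (52/32)² = 1.6250² = 2.6406.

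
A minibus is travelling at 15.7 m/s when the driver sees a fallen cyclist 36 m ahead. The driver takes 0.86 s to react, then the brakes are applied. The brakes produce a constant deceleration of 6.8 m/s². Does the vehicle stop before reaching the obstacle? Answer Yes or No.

Reaction distance = 15.7000 × 0.86 = 13.502 m.
Braking distance = v²/(2a) = 246.490 / 13.600 = 18.124 m.
Total stopping distance = 13.502 + 18.124 = 31.626 m, vs 36 m available — it stops with 36 − 31.626 = 4.374 m to spare.

Yes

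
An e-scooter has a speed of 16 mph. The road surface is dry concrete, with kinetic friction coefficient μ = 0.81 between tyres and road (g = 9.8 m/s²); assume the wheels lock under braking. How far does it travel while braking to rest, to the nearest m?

16 mph × 0.44704 = 7.1526 m/s.
a = μg = 0.81 × 9.8 = 7.938 m/s².
Braking distance = v²/(2a) = 7.1526² / (2 × 7.938) = 51.160 / 15.876 = 3.222 m.

Braking distance ≈ 3 m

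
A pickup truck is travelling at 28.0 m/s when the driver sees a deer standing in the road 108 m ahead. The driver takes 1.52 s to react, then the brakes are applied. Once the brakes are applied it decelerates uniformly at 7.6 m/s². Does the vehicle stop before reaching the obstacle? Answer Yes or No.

Yes

Reaction distance = 28.0000 × 1.52 = 42.560 m.
Braking distance = v²/(2a) = 784.000 / 15.200 = 51.579 m.
Total stopping distance = 42.560 + 51.579 = 94.139 m, vs 108 m available — it stops with 108 − 94.139 = 13.861 m to spare.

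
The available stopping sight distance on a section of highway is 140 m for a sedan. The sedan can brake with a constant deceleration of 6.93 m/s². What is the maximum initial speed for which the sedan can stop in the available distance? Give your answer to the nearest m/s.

Maximum speed ≈ 44 m/s

v²/(2a) = d ⇒ v = √(2 × 6.930 × 140) = √1940.40 = 44.0500 m/s.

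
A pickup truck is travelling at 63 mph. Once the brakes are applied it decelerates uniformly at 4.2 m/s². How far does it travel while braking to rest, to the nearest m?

63 mph × 0.44704 = 28.1635 m/s.
Braking distance = v²/(2a) = 28.1635² / (2 × 4.200) = 793.183 / 8.400 = 94.427 m.

Braking distance ≈ 94 m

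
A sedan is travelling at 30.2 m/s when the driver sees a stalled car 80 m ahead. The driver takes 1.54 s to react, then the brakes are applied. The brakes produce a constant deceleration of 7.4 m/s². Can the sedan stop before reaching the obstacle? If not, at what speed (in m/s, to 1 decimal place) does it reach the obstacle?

No — it strikes the obstacle at 20.4 m/s

Reaction distance = 30.2000 × 1.54 = 46.508 m.
Braking distance needed to stop: v²/(2a) = 912.040 / 14.800 = 61.624 m, so total needed = 46.508 + 61.624 = 108.132 m > 80 m — it cannot stop.
Distance remaining when braking begins: 80 − 46.508 = 33.492 m.
v² = v₀² − 2a·d = 912.040 − 2 × 7.400 × 33.492 = 416.358 m²/s².
v = √416.358 = 20.405 m/s.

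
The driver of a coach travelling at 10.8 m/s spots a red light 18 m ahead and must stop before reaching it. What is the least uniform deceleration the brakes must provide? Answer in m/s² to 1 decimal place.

Required deceleration ≈ 3.2 m/s²

v² = 2a·d ⇒ a = v²/(2d) = 10.8000² / (2 × 18.000) = 116.640 / 36.000 = 3.2400 m/s².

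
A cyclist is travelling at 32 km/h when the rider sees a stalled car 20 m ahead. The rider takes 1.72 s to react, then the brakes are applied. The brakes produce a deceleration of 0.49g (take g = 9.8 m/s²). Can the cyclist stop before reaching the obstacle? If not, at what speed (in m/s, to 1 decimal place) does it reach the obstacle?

32 km/h ÷ 3.6 = 8.8889 m/s.
a = 0.49 × 9.8 = 4.802 m/s².
Reaction distance = 8.8889 × 1.72 = 15.289 m.
Braking distance needed to stop: v²/(2a) = 79.013 / 9.604 = 8.227 m, so total needed = 15.289 + 8.227 = 23.516 m > 20 m — it cannot stop.
Distance remaining when braking begins: 20 − 15.289 = 4.711 m.
v² = v₀² − 2a·d = 79.013 − 2 × 4.802 × 4.711 = 33.769 m²/s².
v = √33.769 = 5.811 m/s.

No — it strikes the obstacle at 5.8 m/s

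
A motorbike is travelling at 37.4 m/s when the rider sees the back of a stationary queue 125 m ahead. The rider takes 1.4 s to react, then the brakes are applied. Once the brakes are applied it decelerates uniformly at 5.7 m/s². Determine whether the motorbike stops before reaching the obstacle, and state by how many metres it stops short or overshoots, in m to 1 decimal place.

No — it overshoots by 50.1 m

Reaction distance = 37.4000 × 1.4 = 52.360 m.
Braking distance = v²/(2a) = 1398.760 / 11.400 = 122.698 m.
Total stopping distance = 52.360 + 122.698 = 175.058 m, vs 125 m available — it cannot stop in time and overshoots by 175.058 − 125 = 50.058 m.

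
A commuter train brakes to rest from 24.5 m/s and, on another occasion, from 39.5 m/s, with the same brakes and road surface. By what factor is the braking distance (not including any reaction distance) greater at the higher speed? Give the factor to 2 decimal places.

Factor ≈ 2.60

Braking distance d = v²/(2a), so with a fixed, d ∝ v².
Factor = (39.5/24.5)² = 1.6122² = 2.5992.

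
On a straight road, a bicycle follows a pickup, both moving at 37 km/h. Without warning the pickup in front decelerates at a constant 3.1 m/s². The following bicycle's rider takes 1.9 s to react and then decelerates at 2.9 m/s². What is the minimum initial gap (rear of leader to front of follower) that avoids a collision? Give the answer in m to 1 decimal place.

Minimum gap ≈ 20.7 m

37 km/h ÷ 3.6 = 10.2778 m/s.
Leader travels v²/(2a_L) = 105.633 / 6.200 = 17.038 m before stopping.
Follower covers v·t_r = 10.2778 × 1.9 = 19.528 m while reacting, then v²/(2a_F) = 105.633 / 5.800 = 18.213 m while braking, for a total of 19.528 + 18.213 = 37.741 m.
Since a_F ≤ a_L and the follower starts braking later, the follower is never slower than the leader, so the closest approach is when both have stopped.
Minimum gap = 37.741 − 17.038 = 20.703 m.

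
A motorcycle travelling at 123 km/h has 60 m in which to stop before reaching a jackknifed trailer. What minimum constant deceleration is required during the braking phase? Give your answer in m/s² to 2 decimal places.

123 km/h ÷ 3.6 = 34.1667 m/s.
v² = 2a·d ⇒ a = v²/(2d) = 34.1667² / (2 × 60.000) = 1167.363 / 120.000 = 9.7280 m/s².

Required deceleration ≈ 9.73 m/s²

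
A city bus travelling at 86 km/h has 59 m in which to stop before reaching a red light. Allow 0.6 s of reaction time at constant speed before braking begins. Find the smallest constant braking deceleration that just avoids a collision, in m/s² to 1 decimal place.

86 km/h ÷ 3.6 = 23.8889 m/s.
Distance covered during reaction = 23.8889 × 0.6 = 14.333 m.
Distance available for braking: 59 − 14.333 = 44.667 m.
v² = 2a·d ⇒ a = v²/(2d) = 23.8889² / (2 × 44.667) = 570.680 / 89.334 = 6.3882 m/s².

Required deceleration ≈ 6.4 m/s²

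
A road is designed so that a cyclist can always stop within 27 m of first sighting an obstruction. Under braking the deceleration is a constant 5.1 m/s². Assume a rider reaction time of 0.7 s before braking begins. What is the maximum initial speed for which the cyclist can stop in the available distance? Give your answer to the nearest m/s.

Stopping distance: v·t_r + v²/(2a) = 27 with t_r = 0.7 s and a = 5.100 m/s².
So v² + 7.140 v − 275.40 = 0.
Positive root: v = −a·t_r + √((a·t_r)² + 2a·d) = −3.570 + √(12.745 + 275.40) = 13.4048 m/s.

Maximum speed ≈ 13 m/s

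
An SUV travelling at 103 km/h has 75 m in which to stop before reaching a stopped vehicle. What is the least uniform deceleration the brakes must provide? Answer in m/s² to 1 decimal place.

103 km/h ÷ 3.6 = 28.6111 m/s.
v² = 2a·d ⇒ a = v²/(2d) = 28.6111² / (2 × 75.000) = 818.595 / 150.000 = 5.4573 m/s².

Required deceleration ≈ 5.5 m/s²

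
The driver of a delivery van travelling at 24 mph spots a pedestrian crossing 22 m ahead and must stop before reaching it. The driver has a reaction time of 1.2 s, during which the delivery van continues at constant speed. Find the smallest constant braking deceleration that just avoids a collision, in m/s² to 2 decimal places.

24 mph × 0.44704 = 10.7290 m/s.
Distance covered during reaction = 10.7290 × 1.2 = 12.875 m.
Distance available for braking: 22 − 12.875 = 9.125 m.
v² = 2a·d ⇒ a = v²/(2d) = 10.7290² / (2 × 9.125) = 115.111 / 18.250 = 6.3075 m/s².

Required deceleration ≈ 6.31 m/s²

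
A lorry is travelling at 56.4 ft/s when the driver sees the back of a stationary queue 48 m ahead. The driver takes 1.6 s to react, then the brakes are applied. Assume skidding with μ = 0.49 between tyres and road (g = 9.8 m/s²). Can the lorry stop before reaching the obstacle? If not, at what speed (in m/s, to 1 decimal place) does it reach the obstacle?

56.4 ft/s × 0.3048 = 17.1907 m/s.
a = μg = 0.49 × 9.8 = 4.802 m/s².
Reaction distance = 17.1907 × 1.6 = 27.505 m.
Braking distance needed to stop: v²/(2a) = 295.520 / 9.604 = 30.771 m, so total needed = 27.505 + 30.771 = 58.276 m > 48 m — it cannot stop.
Distance remaining when braking begins: 48 − 27.505 = 20.495 m.
v² = v₀² − 2a·d = 295.520 − 2 × 4.802 × 20.495 = 98.686 m²/s².
v = √98.686 = 9.934 m/s.

No — it strikes the obstacle at 9.9 m/s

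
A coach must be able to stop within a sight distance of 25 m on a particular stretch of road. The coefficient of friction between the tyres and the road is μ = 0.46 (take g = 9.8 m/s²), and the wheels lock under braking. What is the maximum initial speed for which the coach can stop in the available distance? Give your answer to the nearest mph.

a = μg = 0.46 × 9.8 = 4.508 m/s².
v²/(2a) = d ⇒ v = √(2 × 4.508 × 25) = √225.40 = 15.0133 m/s.
15.0133 m/s ÷ 0.44704 = 33.584 mph.

Maximum speed ≈ 34 mph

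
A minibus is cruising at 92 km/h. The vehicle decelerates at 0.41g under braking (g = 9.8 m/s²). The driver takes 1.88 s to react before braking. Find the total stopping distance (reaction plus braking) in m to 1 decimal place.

92 km/h ÷ 3.6 = 25.5556 m/s.
a = 0.41 × 9.8 = 4.018 m/s².
Reaction distance = v·t_r = 25.5556 × 1.88 = 48.045 m.
Braking distance = v²/(2a) = 25.5556² / (2 × 4.018) = 653.089 / 8.036 = 81.270 m.
Total = 48.045 + 81.270 = 129.315 m.

Total stopping distance ≈ 129.3 m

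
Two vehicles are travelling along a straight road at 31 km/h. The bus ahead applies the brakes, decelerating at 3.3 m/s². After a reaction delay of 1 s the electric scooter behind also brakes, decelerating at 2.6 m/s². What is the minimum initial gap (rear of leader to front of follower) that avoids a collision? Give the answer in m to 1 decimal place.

Minimum gap ≈ 11.6 m

31 km/h ÷ 3.6 = 8.6111 m/s.
Leader travels v²/(2a_L) = 74.151 / 6.600 = 11.235 m before stopping.
Follower covers v·t_r = 8.6111 × 1 = 8.611 m while reacting, then v²/(2a_F) = 74.151 / 5.200 = 14.260 m while braking, for a total of 8.611 + 14.260 = 22.871 m.
Since a_F ≤ a_L and the follower starts braking later, the follower is never slower than the leader, so the closest approach is when both have stopped.
Minimum gap = 22.871 − 11.235 = 11.636 m.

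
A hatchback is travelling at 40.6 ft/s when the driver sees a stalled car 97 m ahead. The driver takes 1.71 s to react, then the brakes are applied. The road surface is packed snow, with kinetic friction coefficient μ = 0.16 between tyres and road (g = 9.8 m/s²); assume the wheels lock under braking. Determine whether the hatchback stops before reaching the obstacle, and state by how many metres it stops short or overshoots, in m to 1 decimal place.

Yes — it stops 27.0 m short of the obstacle

40.6 ft/s × 0.3048 = 12.3749 m/s.
a = μg = 0.16 × 9.8 = 1.568 m/s².
Reaction distance = 12.3749 × 1.71 = 21.161 m.
Braking distance = v²/(2a) = 153.138 / 3.136 = 48.832 m.
Total stopping distance = 21.161 + 48.832 = 69.993 m, vs 97 m available — it stops with 97 − 69.993 = 27.007 m to spare.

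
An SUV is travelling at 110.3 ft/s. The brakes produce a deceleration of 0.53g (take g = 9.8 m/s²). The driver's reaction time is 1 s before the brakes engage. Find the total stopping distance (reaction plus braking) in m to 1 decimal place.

Total stopping distance ≈ 142.4 m

110.3 ft/s × 0.3048 = 33.6194 m/s.
a = 0.53 × 9.8 = 5.194 m/s².
Reaction distance = v·t_r = 33.6194 × 1 = 33.619 m.
Braking distance = v²/(2a) = 33.6194² / (2 × 5.194) = 1130.264 / 10.388 = 108.805 m.
Total = 33.619 + 108.805 = 142.424 m.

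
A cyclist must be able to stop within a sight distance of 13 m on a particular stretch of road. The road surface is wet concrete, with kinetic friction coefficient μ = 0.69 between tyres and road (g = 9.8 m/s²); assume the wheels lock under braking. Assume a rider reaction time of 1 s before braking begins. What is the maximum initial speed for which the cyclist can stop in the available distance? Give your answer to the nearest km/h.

a = μg = 0.69 × 9.8 = 6.762 m/s².
Stopping distance: v·t_r + v²/(2a) = 13 with t_r = 1 s and a = 6.762 m/s².
So v² + 13.524 v − 175.81 = 0.
Positive root: v = −a·t_r + √((a·t_r)² + 2a·d) = −6.762 + √(45.725 + 175.81) = 8.1221 m/s.
8.1221 m/s × 3.6 = 29.240 km/h.

Maximum speed ≈ 29 km/h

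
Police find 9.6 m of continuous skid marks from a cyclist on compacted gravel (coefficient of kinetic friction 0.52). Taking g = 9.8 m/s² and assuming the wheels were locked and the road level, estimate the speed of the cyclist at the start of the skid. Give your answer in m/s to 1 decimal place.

Deceleration a = μg = 0.52 × 9.8 = 5.096 m/s².
v = √(2a·d) = √(2 × 5.096 × 9.6) = √97.843 = 9.8916 m/s.

Initial speed ≈ 9.9 m/s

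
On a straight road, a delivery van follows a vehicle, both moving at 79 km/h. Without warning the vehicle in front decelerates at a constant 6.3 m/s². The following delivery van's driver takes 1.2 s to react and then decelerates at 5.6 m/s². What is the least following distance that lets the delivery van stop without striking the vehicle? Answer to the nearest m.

Minimum gap ≈ 31 m

79 km/h ÷ 3.6 = 21.9444 m/s.
Leader travels v²/(2a_L) = 481.557 / 12.600 = 38.219 m before stopping.
Follower covers v·t_r = 21.9444 × 1.2 = 26.333 m while reacting, then v²/(2a_F) = 481.557 / 11.200 = 42.996 m while braking, for a total of 26.333 + 42.996 = 69.329 m.
Since a_F ≤ a_L and the follower starts braking later, the follower is never slower than the leader, so the closest approach is when both have stopped.
Minimum gap = 69.329 − 38.219 = 31.110 m.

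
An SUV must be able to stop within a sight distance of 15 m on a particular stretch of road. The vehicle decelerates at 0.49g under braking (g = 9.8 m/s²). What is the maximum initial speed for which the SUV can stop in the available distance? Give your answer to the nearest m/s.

a = 0.49 × 9.8 = 4.802 m/s².
v²/(2a) = d ⇒ v = √(2 × 4.802 × 15) = √144.06 = 12.0025 m/s.

Maximum speed ≈ 12 m/s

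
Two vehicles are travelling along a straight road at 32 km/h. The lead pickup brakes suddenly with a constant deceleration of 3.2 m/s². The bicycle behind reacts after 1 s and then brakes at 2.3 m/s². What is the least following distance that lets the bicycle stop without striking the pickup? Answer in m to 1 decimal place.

32 km/h ÷ 3.6 = 8.8889 m/s.
Leader travels v²/(2a_L) = 79.013 / 6.400 = 12.346 m before stopping.
Follower covers v·t_r = 8.8889 × 1 = 8.889 m while reacting, then v²/(2a_F) = 79.013 / 4.600 = 17.177 m while braking, for a total of 8.889 + 17.177 = 26.066 m.
Since a_F ≤ a_L and the follower starts braking later, the follower is never slower than the leader, so the closest approach is when both have stopped.
Minimum gap = 26.066 − 12.346 = 13.720 m.

Minimum gap ≈ 13.7 m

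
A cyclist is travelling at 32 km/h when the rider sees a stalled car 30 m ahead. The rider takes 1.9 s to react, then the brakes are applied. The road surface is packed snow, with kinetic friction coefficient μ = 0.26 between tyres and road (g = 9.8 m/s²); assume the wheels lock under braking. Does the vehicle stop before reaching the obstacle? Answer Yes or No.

No

32 km/h ÷ 3.6 = 8.8889 m/s.
a = μg = 0.26 × 9.8 = 2.548 m/s².
Reaction distance = 8.8889 × 1.9 = 16.889 m.
Braking distance = v²/(2a) = 79.013 / 5.096 = 15.505 m.
Total stopping distance = 16.889 + 15.505 = 32.394 m, vs 30 m available — it cannot stop in time and overshoots by 32.394 − 30 = 2.394 m.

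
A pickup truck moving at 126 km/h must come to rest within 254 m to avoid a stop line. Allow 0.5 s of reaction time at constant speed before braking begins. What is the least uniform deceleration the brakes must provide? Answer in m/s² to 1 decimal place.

126 km/h ÷ 3.6 = 35.0000 m/s.
Distance covered during reaction = 35.0000 × 0.5 = 17.500 m.
Distance available for braking: 254 − 17.500 = 236.500 m.
v² = 2a·d ⇒ a = v²/(2d) = 35.0000² / (2 × 236.500) = 1225.000 / 473.000 = 2.5899 m/s².

Required deceleration ≈ 2.6 m/s²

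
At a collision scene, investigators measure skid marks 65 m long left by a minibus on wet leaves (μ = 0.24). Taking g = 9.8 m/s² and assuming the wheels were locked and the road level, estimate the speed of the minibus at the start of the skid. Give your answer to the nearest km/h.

Deceleration a = μg = 0.24 × 9.8 = 2.352 m/s².
v = √(2a·d) = √(2 × 2.352 × 65) = √305.760 = 17.4860 m/s.
= 17.4860 × 3.6 = 62.950 km/h.

Initial speed ≈ 63 km/h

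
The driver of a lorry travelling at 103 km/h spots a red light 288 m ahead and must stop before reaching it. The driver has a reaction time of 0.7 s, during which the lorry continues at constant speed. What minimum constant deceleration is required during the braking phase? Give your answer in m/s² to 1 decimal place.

103 km/h ÷ 3.6 = 28.6111 m/s.
Distance covered during reaction = 28.6111 × 0.7 = 20.028 m.
Distance available for braking: 288 − 20.028 = 267.972 m.
v² = 2a·d ⇒ a = v²/(2d) = 28.6111² / (2 × 267.972) = 818.595 / 535.944 = 1.5274 m/s².

Required deceleration ≈ 1.5 m/s²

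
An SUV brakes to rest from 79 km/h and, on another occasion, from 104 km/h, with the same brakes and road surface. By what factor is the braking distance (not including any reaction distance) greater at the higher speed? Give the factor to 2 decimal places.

Factor ≈ 1.73

Braking distance d = v²/(2a), so with a fixed, d ∝ v².
Factor = (104/79)² = 1.3165² = 1.7332.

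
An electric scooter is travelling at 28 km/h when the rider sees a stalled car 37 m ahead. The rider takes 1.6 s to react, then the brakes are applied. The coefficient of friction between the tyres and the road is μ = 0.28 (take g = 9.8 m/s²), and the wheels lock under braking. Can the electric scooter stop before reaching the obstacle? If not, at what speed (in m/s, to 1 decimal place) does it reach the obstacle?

Yes — it stops about 13.5 m short of the obstacle, so it never reaches it

28 km/h ÷ 3.6 = 7.7778 m/s.
a = μg = 0.28 × 9.8 = 2.744 m/s².
Reaction distance = 7.7778 × 1.6 = 12.444 m.
Braking distance = v²/(2a) = 60.494 / 5.488 = 11.023 m.
Total stopping distance = 12.444 + 11.023 = 23.467 m, vs 37 m available — it stops with 37 − 23.467 = 13.533 m to spare.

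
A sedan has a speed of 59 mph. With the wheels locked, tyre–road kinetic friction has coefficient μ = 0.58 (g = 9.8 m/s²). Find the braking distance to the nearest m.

Braking distance ≈ 61 m

59 mph × 0.44704 = 26.3754 m/s.
a = μg = 0.58 × 9.8 = 5.684 m/s².
Braking distance = v²/(2a) = 26.3754² / (2 × 5.684) = 695.662 / 11.368 = 61.195 m.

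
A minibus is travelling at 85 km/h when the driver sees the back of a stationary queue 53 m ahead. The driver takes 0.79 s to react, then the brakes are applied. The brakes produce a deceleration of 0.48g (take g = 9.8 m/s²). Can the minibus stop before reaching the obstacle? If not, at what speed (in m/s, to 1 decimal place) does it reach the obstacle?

85 km/h ÷ 3.6 = 23.6111 m/s.
a = 0.48 × 9.8 = 4.704 m/s².
Reaction distance = 23.6111 × 0.79 = 18.653 m.
Braking distance needed to stop: v²/(2a) = 557.484 / 9.408 = 59.256 m, so total needed = 18.653 + 59.256 = 77.909 m > 53 m — it cannot stop.
Distance remaining when braking begins: 53 − 18.653 = 34.347 m.
v² = v₀² − 2a·d = 557.484 − 2 × 4.704 × 34.347 = 234.347 m²/s².
v = √234.347 = 15.308 m/s.

No — it strikes the obstacle at 15.3 m/s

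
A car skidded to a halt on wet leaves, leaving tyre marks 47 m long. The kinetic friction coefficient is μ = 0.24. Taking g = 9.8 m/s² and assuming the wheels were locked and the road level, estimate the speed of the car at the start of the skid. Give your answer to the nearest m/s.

Initial speed ≈ 15 m/s

Deceleration a = μg = 0.24 × 9.8 = 2.352 m/s².
v = √(2a·d) = √(2 × 2.352 × 47) = √221.088 = 14.8690 m/s.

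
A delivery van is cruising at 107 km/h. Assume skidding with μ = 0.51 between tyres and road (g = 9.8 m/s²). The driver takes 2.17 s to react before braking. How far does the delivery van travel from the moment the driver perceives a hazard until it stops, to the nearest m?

107 km/h ÷ 3.6 = 29.7222 m/s.
a = μg = 0.51 × 9.8 = 4.998 m/s².
Reaction distance = v·t_r = 29.7222 × 2.17 = 64.497 m.
Braking distance = v²/(2a) = 29.7222² / (2 × 4.998) = 883.409 / 9.996 = 88.376 m.
Total = 64.497 + 88.376 = 152.873 m.

Total stopping distance ≈ 153 m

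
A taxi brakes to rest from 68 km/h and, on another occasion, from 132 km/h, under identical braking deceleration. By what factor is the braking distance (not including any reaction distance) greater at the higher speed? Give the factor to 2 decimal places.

Braking distance d = v²/(2a), so with a fixed, d ∝ v².
Factor = (132/68)² = 1.9412² = 3.7683.

Factor ≈ 3.77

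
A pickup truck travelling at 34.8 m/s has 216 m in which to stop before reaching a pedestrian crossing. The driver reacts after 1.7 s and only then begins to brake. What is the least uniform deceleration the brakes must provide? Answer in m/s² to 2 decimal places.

Required deceleration ≈ 3.86 m/s²

Distance covered during reaction = 34.8000 × 1.7 = 59.160 m.
Distance available for braking: 216 − 59.160 = 156.840 m.
v² = 2a·d ⇒ a = v²/(2d) = 34.8000² / (2 × 156.840) = 1211.040 / 313.680 = 3.8607 m/s².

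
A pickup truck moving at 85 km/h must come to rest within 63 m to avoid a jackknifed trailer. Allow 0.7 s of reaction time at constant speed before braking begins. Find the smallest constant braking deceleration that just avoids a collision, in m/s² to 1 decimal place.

Required deceleration ≈ 6.0 m/s²

85 km/h ÷ 3.6 = 23.6111 m/s.
Distance covered during reaction = 23.6111 × 0.7 = 16.528 m.
Distance available for braking: 63 − 16.528 = 46.472 m.
v² = 2a·d ⇒ a = v²/(2d) = 23.6111² / (2 × 46.472) = 557.484 / 92.944 = 5.9981 m/s².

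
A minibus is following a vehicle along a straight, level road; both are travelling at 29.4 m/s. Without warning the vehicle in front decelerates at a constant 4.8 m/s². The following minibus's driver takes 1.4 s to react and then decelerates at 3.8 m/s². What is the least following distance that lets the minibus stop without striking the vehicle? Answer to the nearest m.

Leader travels v²/(2a_L) = 864.360 / 9.600 = 90.038 m before stopping.
Follower covers v·t_r = 29.4000 × 1.4 = 41.160 m while reacting, then v²/(2a_F) = 864.360 / 7.600 = 113.732 m while braking, for a total of 41.160 + 113.732 = 154.892 m.
Since a_F ≤ a_L and the follower starts braking later, the follower is never slower than the leader, so the closest approach is when both have stopped.
Minimum gap = 154.892 − 90.038 = 64.854 m.

Minimum gap ≈ 65 m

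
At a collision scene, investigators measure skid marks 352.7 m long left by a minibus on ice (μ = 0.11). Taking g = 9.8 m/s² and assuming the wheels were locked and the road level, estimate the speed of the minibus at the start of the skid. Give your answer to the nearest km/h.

Deceleration a = μg = 0.11 × 9.8 = 1.078 m/s².
v = √(2a·d) = √(2 × 1.078 × 352.7) = √760.421 = 27.5757 m/s.
= 27.5757 × 3.6 = 99.273 km/h.

Initial speed ≈ 99 km/h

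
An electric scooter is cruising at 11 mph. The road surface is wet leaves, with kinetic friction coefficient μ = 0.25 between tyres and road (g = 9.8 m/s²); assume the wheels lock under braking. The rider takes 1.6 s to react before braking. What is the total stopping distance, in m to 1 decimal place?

11 mph × 0.44704 = 4.9174 m/s.
a = μg = 0.25 × 9.8 = 2.450 m/s².
Reaction distance = v·t_r = 4.9174 × 1.6 = 7.868 m.
Braking distance = v²/(2a) = 4.9174² / (2 × 2.450) = 24.181 / 4.900 = 4.935 m.
Total = 7.868 + 4.935 = 12.803 m.

Total stopping distance ≈ 12.8 m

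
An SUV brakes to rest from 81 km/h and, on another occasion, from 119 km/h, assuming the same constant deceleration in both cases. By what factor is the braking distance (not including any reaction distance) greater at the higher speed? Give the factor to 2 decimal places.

Factor ≈ 2.16

Braking distance d = v²/(2a), so with a fixed, d ∝ v².
Factor = (119/81)² = 1.4691² = 2.1583.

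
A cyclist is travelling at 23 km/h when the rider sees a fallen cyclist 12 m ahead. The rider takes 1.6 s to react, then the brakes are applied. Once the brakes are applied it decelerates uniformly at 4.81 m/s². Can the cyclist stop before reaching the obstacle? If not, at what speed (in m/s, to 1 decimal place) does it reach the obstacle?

No — it strikes the obstacle at 4.9 m/s

23 km/h ÷ 3.6 = 6.3889 m/s.
Reaction distance = 6.3889 × 1.6 = 10.222 m.
Braking distance needed to stop: v²/(2a) = 40.818 / 9.620 = 4.243 m, so total needed = 10.222 + 4.243 = 14.465 m > 12 m — it cannot stop.
Distance remaining when braking begins: 12 − 10.222 = 1.778 m.
v² = v₀² − 2a·d = 40.818 − 2 × 4.810 × 1.778 = 23.714 m²/s².
v = √23.714 = 4.870 m/s.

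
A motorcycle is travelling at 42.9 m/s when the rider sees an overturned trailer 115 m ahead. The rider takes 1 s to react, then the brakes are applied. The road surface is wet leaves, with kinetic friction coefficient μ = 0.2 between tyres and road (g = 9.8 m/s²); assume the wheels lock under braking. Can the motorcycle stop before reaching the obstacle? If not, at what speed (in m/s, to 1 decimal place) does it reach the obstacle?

a = μg = 0.2 × 9.8 = 1.960 m/s².
Reaction distance = 42.9000 × 1 = 42.900 m.
Braking distance needed to stop: v²/(2a) = 1840.410 / 3.920 = 469.492 m, so total needed = 42.900 + 469.492 = 512.392 m > 115 m — it cannot stop.
Distance remaining when braking begins: 115 − 42.900 = 72.100 m.
v² = v₀² − 2a·d = 1840.410 − 2 × 1.960 × 72.100 = 1557.778 m²/s².
v = √1557.778 = 39.469 m/s.

No — it strikes the obstacle at 39.5 m/s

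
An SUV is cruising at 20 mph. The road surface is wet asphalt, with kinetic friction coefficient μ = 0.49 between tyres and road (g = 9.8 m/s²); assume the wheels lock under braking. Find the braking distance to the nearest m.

Braking distance ≈ 8 m

20 mph × 0.44704 = 8.9408 m/s.
a = μg = 0.49 × 9.8 = 4.802 m/s².
Braking distance = v²/(2a) = 8.9408² / (2 × 4.802) = 79.938 / 9.604 = 8.323 m.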